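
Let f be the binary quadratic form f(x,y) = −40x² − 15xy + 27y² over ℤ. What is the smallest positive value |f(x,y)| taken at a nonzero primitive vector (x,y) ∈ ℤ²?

descent: ρ → (27,15,-40)  [lands on river]
river: ρ → (-40,65,2)
river: ρ → (2,67,-7)
river: ρ → (-7,59,38)
river: ρ → (38,17,-28)
river: ρ → (-28,39,27)
closes: descent 1, river 6
min |a| on river = 2

2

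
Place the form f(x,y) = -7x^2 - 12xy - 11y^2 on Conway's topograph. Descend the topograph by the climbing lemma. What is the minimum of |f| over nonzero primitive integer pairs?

translate: b→-2 (≡12 mod 14), so (7,12,11)→(7,-2,6)
flip: (7,-2,6)→(6,2,7)
reduced (well bottom): (6,2,7) with a≤c, −a<b≤a
well minimum |f| = |-6| = 6 (negative-definite)

6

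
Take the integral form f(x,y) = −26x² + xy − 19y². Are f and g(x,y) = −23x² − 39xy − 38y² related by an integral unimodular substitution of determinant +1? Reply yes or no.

D₁ = -1975, D₂ = -1975
f is negative-definite; reduce −f:
−f: flip: (26,-1,19)→(19,1,26)
−f: reduced (well bottom): (19,1,26) with a≤c, −a<b≤a
flip sign back: reduced form of f is (-19,-1,-26)
g is negative-definite; reduce −g:
−g: translate: b→-7 (≡39 mod 46), so (23,39,38)→(23,-7,22)
−g: flip: (23,-7,22)→(22,7,23)
−g: reduced (well bottom): (22,7,23) with a≤c, −a<b≤a
flip sign back: reduced form of g is (-22,-7,-23)
reduced forms (-19, -1, -26) vs (-22, -7, -23) ⇒ inequivalent

no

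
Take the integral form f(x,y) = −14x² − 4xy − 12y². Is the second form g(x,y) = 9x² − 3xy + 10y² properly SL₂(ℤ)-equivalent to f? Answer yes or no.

D₁ = -656, D₂ = -351
discriminants differ ⇒ not SL₂(ℤ)-equivalent

no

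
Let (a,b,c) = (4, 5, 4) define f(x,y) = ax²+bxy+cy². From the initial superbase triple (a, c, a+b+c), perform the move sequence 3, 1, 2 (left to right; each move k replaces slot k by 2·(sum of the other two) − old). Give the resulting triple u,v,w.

start (4,4,13) = (f(1,0),f(0,1),f(1,1))
replace slot 3: 2·(4+4) − 13 = 3 → (4,4,3)
replace slot 1: 2·(4+3) − 4 = 10 → (10,4,3)
replace slot 2: 2·(10+3) − 4 = 22 → (10,22,3)

10,22,3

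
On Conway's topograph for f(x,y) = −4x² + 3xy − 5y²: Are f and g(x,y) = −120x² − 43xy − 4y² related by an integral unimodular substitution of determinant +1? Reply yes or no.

D₁ = -71, D₂ = -71
f is negative-definite; reduce −f:
−f: reduced (well bottom): (4,-3,5) with a≤c, −a<b≤a
flip sign back: reduced form of f is (-4,3,-5)
g is negative-definite; reduce −g:
−g: flip: (120,43,4)→(4,-43,120)
−g: translate: b→-3 (≡-43 mod 8), so (4,-43,120)→(4,-3,5)
−g: reduced (well bottom): (4,-3,5) with a≤c, −a<b≤a
flip sign back: reduced form of g is (-4,3,-5)
reduced forms (-4, 3, -5) vs (-4, 3, -5) ⇒ equivalent

yes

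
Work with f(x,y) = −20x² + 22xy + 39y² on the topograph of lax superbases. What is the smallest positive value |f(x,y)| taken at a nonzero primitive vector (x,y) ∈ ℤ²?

river: ρ → (39,56,-3)
river: ρ → (-3,58,20)
river: ρ → (20,22,-39)
river: ρ → (-39,56,3)
river: ρ → (3,58,-20)
river: ρ → (-20,22,39)
closes: descent 0, river 6
min |a| on river = 3

3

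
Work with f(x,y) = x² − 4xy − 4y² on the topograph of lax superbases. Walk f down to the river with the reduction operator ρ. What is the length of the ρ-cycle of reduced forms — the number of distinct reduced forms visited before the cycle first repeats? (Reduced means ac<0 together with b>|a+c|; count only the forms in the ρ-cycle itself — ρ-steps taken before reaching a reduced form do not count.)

D = 32, ⌊√D⌋ = 5
descent: ρ → (-4,4,1)  [lands on river]
river: ρ → (1,4,-4)
ρ-cycle length = 2 (tail of 1 descent step not counted)

2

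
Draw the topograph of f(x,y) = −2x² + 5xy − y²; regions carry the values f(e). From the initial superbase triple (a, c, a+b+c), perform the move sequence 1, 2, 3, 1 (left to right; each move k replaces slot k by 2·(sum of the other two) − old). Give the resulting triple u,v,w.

start (-2,-1,2) = (f(1,0),f(0,1),f(1,1))
replace slot 1: 2·((-1)+2) − (-2) = 4 → (4,-1,2)
replace slot 2: 2·(4+2) − (-1) = 13 → (4,13,2)
replace slot 3: 2·(4+13) − 2 = 32 → (4,13,32)
replace slot 1: 2·(13+32) − 4 = 86 → (86,13,32)

86,13,32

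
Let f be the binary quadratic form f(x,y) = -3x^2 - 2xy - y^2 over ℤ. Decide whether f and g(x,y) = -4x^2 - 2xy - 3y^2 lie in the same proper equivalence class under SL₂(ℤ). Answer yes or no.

D₁ = -8, D₂ = -44
discriminants differ ⇒ not SL₂(ℤ)-equivalent

no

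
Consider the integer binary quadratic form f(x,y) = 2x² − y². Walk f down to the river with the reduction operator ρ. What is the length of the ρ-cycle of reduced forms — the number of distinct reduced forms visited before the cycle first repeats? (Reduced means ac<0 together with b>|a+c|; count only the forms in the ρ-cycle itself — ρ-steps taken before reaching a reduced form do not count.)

D = 8, ⌊√D⌋ = 2
descent: ρ → (-1,2,1)  [lands on river]
river: ρ → (1,2,-1)
ρ-cycle length = 2 (tail of 1 descent step not counted)

2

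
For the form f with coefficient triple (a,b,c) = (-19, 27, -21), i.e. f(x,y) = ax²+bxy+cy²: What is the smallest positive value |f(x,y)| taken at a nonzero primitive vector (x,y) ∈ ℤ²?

translate: b→11 (≡-27 mod 38), so (19,-27,21)→(19,11,13)
flip: (19,11,13)→(13,-11,19)
reduced (well bottom): (13,-11,19) with a≤c, −a<b≤a
well minimum |f| = |-13| = 13 (negative-definite)

13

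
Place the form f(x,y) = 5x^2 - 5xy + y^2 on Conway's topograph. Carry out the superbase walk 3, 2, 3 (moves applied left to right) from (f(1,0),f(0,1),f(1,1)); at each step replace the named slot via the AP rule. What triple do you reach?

start (5,1,1) = (f(1,0),f(0,1),f(1,1))
replace slot 3: 2·(5+1) − 1 = 11 → (5,1,11)
replace slot 2: 2·(5+11) − 1 = 31 → (5,31,11)
replace slot 3: 2·(5+31) − 11 = 61 → (5,31,61)

5,31,61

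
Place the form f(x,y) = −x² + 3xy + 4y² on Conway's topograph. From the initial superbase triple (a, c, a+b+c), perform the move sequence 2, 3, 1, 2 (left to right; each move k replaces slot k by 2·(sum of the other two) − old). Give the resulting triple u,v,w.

start (-1,4,6) = (f(1,0),f(0,1),f(1,1))
replace slot 2: 2·((-1)+6) − 4 = 6 → (-1,6,6)
replace slot 3: 2·((-1)+6) − 6 = 4 → (-1,6,4)
replace slot 1: 2·(6+4) − (-1) = 21 → (21,6,4)
replace slot 2: 2·(21+4) − 6 = 44 → (21,44,4)

21,44,4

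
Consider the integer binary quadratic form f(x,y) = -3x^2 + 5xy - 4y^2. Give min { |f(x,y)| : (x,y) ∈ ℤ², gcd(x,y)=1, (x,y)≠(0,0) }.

translate: b→1 (≡-5 mod 6), so (3,-5,4)→(3,1,2)
flip: (3,1,2)→(2,-1,3)
reduced (well bottom): (2,-1,3) with a≤c, −a<b≤a
well minimum |f| = |-2| = 2 (negative-definite)

2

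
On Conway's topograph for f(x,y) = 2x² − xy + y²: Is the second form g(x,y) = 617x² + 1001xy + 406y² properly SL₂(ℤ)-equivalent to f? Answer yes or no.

D₁ = -7, D₂ = -7
f: flip: (2,-1,1)→(1,1,2)
f: reduced (well bottom): (1,1,2) with a≤c, −a<b≤a
g: translate: b→-233 (≡1001 mod 1234), so (617,1001,406)→(617,-233,22)
g: flip: (617,-233,22)→(22,233,617)
g: translate: b→13 (≡233 mod 44), so (22,233,617)→(22,13,2)
g: flip: (22,13,2)→(2,-13,22)
g: translate: b→-1 (≡-13 mod 4), so (2,-13,22)→(2,-1,1)
g: flip: (2,-1,1)→(1,1,2)
g: reduced (well bottom): (1,1,2) with a≤c, −a<b≤a
reduced forms (1, 1, 2) vs (1, 1, 2) ⇒ equivalent

yes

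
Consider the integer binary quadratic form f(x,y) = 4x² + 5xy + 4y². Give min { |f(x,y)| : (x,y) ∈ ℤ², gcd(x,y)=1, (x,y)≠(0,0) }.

translate: b→-3 (≡5 mod 8), so (4,5,4)→(4,-3,3)
flip: (4,-3,3)→(3,3,4)
reduced (well bottom): (3,3,4) with a≤c, −a<b≤a
well minimum = a = 3

3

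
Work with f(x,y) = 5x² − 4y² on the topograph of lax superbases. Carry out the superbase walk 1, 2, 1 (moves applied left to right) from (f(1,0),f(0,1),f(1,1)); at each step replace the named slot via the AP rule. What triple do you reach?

start (5,-4,1) = (f(1,0),f(0,1),f(1,1))
replace slot 1: 2·((-4)+1) − 5 = -11 → (-11,-4,1)
replace slot 2: 2·((-11)+1) − (-4) = -16 → (-11,-16,1)
replace slot 1: 2·((-16)+1) − (-11) = -19 → (-19,-16,1)

-19,-16,1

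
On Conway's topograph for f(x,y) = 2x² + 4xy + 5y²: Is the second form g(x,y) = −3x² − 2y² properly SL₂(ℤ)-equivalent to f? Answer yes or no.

D₁ = -24, D₂ = -24
f: translate: b→0 (≡4 mod 4), so (2,4,5)→(2,0,3)
f: reduced (well bottom): (2,0,3) with a≤c, −a<b≤a
g is negative-definite; reduce −g:
−g: flip: (3,0,2)→(2,0,3)
−g: reduced (well bottom): (2,0,3) with a≤c, −a<b≤a
flip sign back: reduced form of g is (-2,0,-3)
reduced forms (2, 0, 3) vs (-2, 0, -3) ⇒ inequivalent

no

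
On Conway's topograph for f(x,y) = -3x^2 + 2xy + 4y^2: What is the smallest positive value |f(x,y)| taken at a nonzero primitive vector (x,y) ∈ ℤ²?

river: ρ → (4,6,-1)
river: ρ → (-1,6,4)
river: ρ → (4,2,-3)
river: ρ → (-3,4,3)
river: ρ → (3,2,-4)
river: ρ → (-4,6,1)
river: ρ → (1,6,-4)
river: ρ → (-4,2,3)
river: ρ → (3,4,-3)
river: ρ → (-3,2,4)
closes: descent 0, river 10
min |a| on river = 1

1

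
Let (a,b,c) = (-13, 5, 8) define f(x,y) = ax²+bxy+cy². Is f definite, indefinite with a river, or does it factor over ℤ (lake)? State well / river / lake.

D = b²−4ac = 5² − 4·(-13)·8 = 441
D = 21² is a perfect square ⇒ form factors over ℤ ⇒ lakes

lake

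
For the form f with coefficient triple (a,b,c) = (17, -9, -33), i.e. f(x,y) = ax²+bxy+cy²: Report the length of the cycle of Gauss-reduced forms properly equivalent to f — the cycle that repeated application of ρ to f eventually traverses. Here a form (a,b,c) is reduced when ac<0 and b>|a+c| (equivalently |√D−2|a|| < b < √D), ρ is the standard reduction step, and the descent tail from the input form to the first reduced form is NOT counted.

D = 2325, ⌊√D⌋ = 48
descent: ρ → (-33,9,17)
descent: ρ → (17,25,-25)  [lands on river]
river: ρ → (-25,25,17)
river: ρ → (17,43,-7)
river: ρ → (-7,41,23)
river: ρ → (23,5,-25)
river: ρ → (-25,45,3)
river: ρ → (3,45,-25)
river: ρ → (-25,5,23)
river: ρ → (23,41,-7)
river: ρ → (-7,43,17)
ρ-cycle length = 10 (tail of 2 descent steps not counted)

10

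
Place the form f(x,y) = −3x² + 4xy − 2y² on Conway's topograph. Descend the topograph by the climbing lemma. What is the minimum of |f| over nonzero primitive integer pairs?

translate: b→2 (≡-4 mod 6), so (3,-4,2)→(3,2,1)
flip: (3,2,1)→(1,-2,3)
translate: b→0 (≡-2 mod 2), so (1,-2,3)→(1,0,2)
reduced (well bottom): (1,0,2) with a≤c, −a<b≤a
well minimum |f| = |-1| = 1 (negative-definite)

1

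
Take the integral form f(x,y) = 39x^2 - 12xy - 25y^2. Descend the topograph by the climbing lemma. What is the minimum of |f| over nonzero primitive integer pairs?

descent: ρ → (-25,62,2)  [lands on river]
river: ρ → (2,62,-25)
river: ρ → (-25,38,26)
river: ρ → (26,14,-37)
river: ρ → (-37,60,3)
river: ρ → (3,60,-37)
river: ρ → (-37,14,26)
river: ρ → (26,38,-25)
closes: descent 1, river 8
min |a| on river = 2

2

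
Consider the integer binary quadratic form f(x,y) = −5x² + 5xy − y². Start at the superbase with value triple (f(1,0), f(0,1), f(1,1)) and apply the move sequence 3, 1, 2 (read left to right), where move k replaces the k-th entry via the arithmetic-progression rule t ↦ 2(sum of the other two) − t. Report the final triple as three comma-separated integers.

start (-5,-1,-1) = (f(1,0),f(0,1),f(1,1))
replace slot 3: 2·((-5)+(-1)) − (-1) = -11 → (-5,-1,-11)
replace slot 1: 2·((-1)+(-11)) − (-5) = -19 → (-19,-1,-11)
replace slot 2: 2·((-19)+(-11)) − (-1) = -59 → (-19,-59,-11)

-19,-59,-11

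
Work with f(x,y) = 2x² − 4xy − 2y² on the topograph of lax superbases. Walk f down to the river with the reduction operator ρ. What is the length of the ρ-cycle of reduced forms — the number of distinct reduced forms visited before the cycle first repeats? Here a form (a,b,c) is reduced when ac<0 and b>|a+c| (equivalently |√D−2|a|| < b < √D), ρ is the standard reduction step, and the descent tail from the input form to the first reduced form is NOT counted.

D = 32, ⌊√D⌋ = 5
descent: ρ → (-2,4,2)  [lands on river]
river: ρ → (2,4,-2)
ρ-cycle length = 2 (tail of 1 descent step not counted)

2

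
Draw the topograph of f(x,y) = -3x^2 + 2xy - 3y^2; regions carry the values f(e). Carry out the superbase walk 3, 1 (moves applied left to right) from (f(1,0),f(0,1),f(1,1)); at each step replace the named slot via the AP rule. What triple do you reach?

start (-3,-3,-4) = (f(1,0),f(0,1),f(1,1))
replace slot 3: 2·((-3)+(-3)) − (-4) = -8 → (-3,-3,-8)
replace slot 1: 2·((-3)+(-8)) − (-3) = -19 → (-19,-3,-8)

-19,-3,-8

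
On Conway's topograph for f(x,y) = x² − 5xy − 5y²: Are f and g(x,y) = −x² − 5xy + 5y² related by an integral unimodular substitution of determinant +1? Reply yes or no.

D₁ = 45, D₂ = 45
river cycle of f (length 2): (-5, 5, 1), (1, 5, -5)
river cycle of g (length 2): (5, 5, -1), (-1, 5, 5)
cycles differ ⇒ inequivalent

no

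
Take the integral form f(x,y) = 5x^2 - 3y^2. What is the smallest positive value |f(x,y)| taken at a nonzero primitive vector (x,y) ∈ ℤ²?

descent: ρ → (-3,6,2)  [lands on river]
river: ρ → (2,6,-3)
closes: descent 1, river 2
min |a| on river = 2

2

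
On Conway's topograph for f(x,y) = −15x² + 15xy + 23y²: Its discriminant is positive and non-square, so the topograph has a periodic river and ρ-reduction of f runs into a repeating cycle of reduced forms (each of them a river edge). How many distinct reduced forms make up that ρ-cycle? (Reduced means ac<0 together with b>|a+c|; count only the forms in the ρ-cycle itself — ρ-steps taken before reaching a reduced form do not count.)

D = 1605, ⌊√D⌋ = 40
river: ρ → (23,31,-7)
river: ρ → (-7,39,3)
river: ρ → (3,39,-7)
river: ρ → (-7,31,23)
river: ρ → (23,15,-15)
river: ρ → (-15,15,23)
ρ-cycle length = 6 (tail of 0 descent steps not counted)

6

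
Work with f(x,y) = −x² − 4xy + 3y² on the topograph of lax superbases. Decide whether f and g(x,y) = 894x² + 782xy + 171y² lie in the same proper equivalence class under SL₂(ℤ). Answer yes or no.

D₁ = 28, D₂ = 28
river cycle of f (length 4): (3, 4, -1), (-1, 4, 3), (3, 2, -2), (-2, 2, 3)
river cycle of g (length 4): (3, 4, -1), (-1, 4, 3), (3, 2, -2), (-2, 2, 3)
cycles coincide ⇒ equivalent

yes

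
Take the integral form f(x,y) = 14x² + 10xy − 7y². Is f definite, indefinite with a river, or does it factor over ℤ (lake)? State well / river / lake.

D = b²−4ac = 10² − 4·14·(-7) = 492
D > 0 non-square ⇒ indefinite ⇒ periodic river

river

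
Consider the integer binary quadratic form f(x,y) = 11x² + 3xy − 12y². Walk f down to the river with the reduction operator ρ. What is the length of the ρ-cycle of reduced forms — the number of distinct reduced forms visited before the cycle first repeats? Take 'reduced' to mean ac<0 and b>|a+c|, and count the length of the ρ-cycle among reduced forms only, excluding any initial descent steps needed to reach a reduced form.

D = 537, ⌊√D⌋ = 23
river: ρ → (-12,21,2)
river: ρ → (2,23,-1)
river: ρ → (-1,23,2)
river: ρ → (2,21,-12)
river: ρ → (-12,3,11)
river: ρ → (11,19,-4)
river: ρ → (-4,21,6)
river: ρ → (6,15,-13)
river: ρ → (-13,11,8)
river: ρ → (8,21,-3)
river: ρ → (-3,21,8)
river: ρ → (8,11,-13)
river: ρ → (-13,15,6)
river: ρ → (6,21,-4)
river: ρ → (-4,19,11)
river: ρ → (11,3,-12)
ρ-cycle length = 16 (tail of 0 descent steps not counted)

16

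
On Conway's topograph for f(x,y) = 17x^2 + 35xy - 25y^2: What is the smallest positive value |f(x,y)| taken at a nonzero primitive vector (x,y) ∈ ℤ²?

river: ρ → (-25,15,27)
river: ρ → (27,39,-13)
river: ρ → (-13,39,27)
river: ρ → (27,15,-25)
river: ρ → (-25,35,17)
river: ρ → (17,33,-27)
river: ρ → (-27,21,23)
river: ρ → (23,25,-25)
river: ρ → (-25,25,23)
river: ρ → (23,21,-27)
river: ρ → (-27,33,17)
river: ρ → (17,35,-25)
closes: descent 0, river 12
min |a| on river = 13

13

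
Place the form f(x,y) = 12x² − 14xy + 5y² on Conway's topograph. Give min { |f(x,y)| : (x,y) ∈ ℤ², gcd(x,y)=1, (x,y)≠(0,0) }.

translate: b→10 (≡-14 mod 24), so (12,-14,5)→(12,10,3)
flip: (12,10,3)→(3,-10,12)
translate: b→2 (≡-10 mod 6), so (3,-10,12)→(3,2,4)
reduced (well bottom): (3,2,4) with a≤c, −a<b≤a
well minimum = a = 3

3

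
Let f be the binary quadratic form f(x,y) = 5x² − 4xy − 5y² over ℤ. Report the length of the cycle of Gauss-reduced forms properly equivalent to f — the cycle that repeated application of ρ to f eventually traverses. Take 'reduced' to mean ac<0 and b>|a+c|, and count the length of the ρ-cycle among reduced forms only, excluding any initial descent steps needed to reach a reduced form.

D = 116, ⌊√D⌋ = 10
descent: ρ → (-5,4,5)  [lands on river]
river: ρ → (5,6,-4)
river: ρ → (-4,10,1)
river: ρ → (1,10,-4)
river: ρ → (-4,6,5)
river: ρ → (5,4,-5)
river: ρ → (-5,6,4)
river: ρ → (4,10,-1)
river: ρ → (-1,10,4)
river: ρ → (4,6,-5)
ρ-cycle length = 10 (tail of 1 descent step not counted)

10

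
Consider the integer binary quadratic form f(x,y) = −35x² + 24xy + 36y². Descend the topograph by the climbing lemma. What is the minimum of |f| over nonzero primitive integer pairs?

river: ρ → (36,48,-23)
river: ρ → (-23,44,40)
river: ρ → (40,36,-27)
river: ρ → (-27,72,4)
river: ρ → (4,72,-27)
river: ρ → (-27,36,40)
river: ρ → (40,44,-23)
river: ρ → (-23,48,36)
river: ρ → (36,24,-35)
river: ρ → (-35,46,25)
river: ρ → (25,54,-27)
river: ρ → (-27,54,25)
river: ρ → (25,46,-35)
river: ρ → (-35,24,36)
closes: descent 0, river 14
min |a| on river = 4

4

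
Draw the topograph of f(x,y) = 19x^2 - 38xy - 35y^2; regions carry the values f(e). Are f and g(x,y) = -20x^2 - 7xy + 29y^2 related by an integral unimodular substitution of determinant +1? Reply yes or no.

D₁ = 4104, D₂ = 2369
discriminants differ ⇒ not SL₂(ℤ)-equivalent

no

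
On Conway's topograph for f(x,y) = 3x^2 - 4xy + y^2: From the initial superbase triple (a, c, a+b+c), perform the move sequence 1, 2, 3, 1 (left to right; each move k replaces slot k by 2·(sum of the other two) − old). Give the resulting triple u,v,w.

start (3,1,0) = (f(1,0),f(0,1),f(1,1))
replace slot 1: 2·(1+0) − 3 = -1 → (-1,1,0)
replace slot 2: 2·((-1)+0) − 1 = -3 → (-1,-3,0)
replace slot 3: 2·((-1)+(-3)) − 0 = -8 → (-1,-3,-8)
replace slot 1: 2·((-3)+(-8)) − (-1) = -21 → (-21,-3,-8)

-21,-3,-8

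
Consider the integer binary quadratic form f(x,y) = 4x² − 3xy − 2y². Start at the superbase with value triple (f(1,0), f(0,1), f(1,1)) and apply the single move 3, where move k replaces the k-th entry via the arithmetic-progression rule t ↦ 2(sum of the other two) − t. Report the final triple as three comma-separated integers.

start (4,-2,-1) = (f(1,0),f(0,1),f(1,1))
replace slot 3: 2·(4+(-2)) − (-1) = 5 → (4,-2,5)

4,-2,5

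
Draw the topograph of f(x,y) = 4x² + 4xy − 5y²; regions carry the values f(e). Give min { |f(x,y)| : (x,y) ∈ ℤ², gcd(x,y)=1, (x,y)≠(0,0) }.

river: ρ → (-5,6,3)
river: ρ → (3,6,-5)
river: ρ → (-5,4,4)
river: ρ → (4,4,-5)
closes: descent 0, river 4
min |a| on river = 3

3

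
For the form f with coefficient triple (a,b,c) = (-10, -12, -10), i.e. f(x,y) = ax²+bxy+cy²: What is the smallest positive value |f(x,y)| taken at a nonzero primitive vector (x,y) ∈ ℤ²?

translate: b→-8 (≡12 mod 20), so (10,12,10)→(10,-8,8)
flip: (10,-8,8)→(8,8,10)
reduced (well bottom): (8,8,10) with a≤c, −a<b≤a
well minimum |f| = |-8| = 8 (negative-definite)

8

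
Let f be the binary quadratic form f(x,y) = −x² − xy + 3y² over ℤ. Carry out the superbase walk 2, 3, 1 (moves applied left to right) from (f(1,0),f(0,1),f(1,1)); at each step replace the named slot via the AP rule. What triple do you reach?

start (-1,3,1) = (f(1,0),f(0,1),f(1,1))
replace slot 2: 2·((-1)+1) − 3 = -3 → (-1,-3,1)
replace slot 3: 2·((-1)+(-3)) − 1 = -9 → (-1,-3,-9)
replace slot 1: 2·((-3)+(-9)) − (-1) = -23 → (-23,-3,-9)

-23,-3,-9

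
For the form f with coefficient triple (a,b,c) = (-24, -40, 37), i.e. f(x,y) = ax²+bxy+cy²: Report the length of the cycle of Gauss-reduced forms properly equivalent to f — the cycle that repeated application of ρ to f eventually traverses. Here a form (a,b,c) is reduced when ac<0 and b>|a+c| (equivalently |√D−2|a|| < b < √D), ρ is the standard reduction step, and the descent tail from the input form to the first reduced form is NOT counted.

D = 5152, ⌊√D⌋ = 71
descent: ρ → (37,40,-24)  [lands on river]
river: ρ → (-24,56,21)
river: ρ → (21,70,-3)
river: ρ → (-3,68,44)
river: ρ → (44,20,-27)
river: ρ → (-27,34,37)
ρ-cycle length = 6 (tail of 1 descent step not counted)

6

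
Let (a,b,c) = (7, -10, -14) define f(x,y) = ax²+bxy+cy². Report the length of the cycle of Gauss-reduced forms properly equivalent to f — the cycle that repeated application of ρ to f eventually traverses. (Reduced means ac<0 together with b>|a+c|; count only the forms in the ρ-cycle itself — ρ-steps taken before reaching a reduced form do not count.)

D = 492, ⌊√D⌋ = 22
descent: ρ → (-14,10,7)  [lands on river]
river: ρ → (7,18,-6)
river: ρ → (-6,18,7)
river: ρ → (7,10,-14)
river: ρ → (-14,18,3)
river: ρ → (3,18,-14)
ρ-cycle length = 6 (tail of 1 descent step not counted)

6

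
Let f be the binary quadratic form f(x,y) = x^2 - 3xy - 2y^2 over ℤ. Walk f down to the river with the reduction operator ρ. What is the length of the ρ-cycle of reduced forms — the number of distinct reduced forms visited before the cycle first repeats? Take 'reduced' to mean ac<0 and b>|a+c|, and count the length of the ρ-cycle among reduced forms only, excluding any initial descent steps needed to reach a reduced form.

D = 17, ⌊√D⌋ = 4
descent: ρ → (-2,3,1)  [lands on river]
river: ρ → (1,3,-2)
river: ρ → (-2,1,2)
river: ρ → (2,3,-1)
river: ρ → (-1,3,2)
river: ρ → (2,1,-2)
ρ-cycle length = 6 (tail of 1 descent step not counted)

6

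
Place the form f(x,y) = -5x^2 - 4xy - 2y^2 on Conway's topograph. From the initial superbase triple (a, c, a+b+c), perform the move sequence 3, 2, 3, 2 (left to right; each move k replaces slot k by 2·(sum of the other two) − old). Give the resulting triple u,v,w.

start (-5,-2,-11) = (f(1,0),f(0,1),f(1,1))
replace slot 3: 2·((-5)+(-2)) − (-11) = -3 → (-5,-2,-3)
replace slot 2: 2·((-5)+(-3)) − (-2) = -14 → (-5,-14,-3)
replace slot 3: 2·((-5)+(-14)) − (-3) = -35 → (-5,-14,-35)
replace slot 2: 2·((-5)+(-35)) − (-14) = -66 → (-5,-66,-35)

-5,-66,-35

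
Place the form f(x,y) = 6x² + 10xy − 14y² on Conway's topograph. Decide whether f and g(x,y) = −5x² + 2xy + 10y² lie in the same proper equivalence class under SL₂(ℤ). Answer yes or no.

D₁ = 436, D₂ = 204
discriminants differ ⇒ not SL₂(ℤ)-equivalent

no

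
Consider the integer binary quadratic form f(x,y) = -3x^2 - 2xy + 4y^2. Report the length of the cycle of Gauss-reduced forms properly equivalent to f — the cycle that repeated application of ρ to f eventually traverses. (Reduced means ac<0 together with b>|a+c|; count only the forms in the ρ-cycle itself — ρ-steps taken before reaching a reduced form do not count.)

D = 52, ⌊√D⌋ = 7
descent: ρ → (4,2,-3)  [lands on river]
river: ρ → (-3,4,3)
river: ρ → (3,2,-4)
river: ρ → (-4,6,1)
river: ρ → (1,6,-4)
river: ρ → (-4,2,3)
river: ρ → (3,4,-3)
river: ρ → (-3,2,4)
river: ρ → (4,6,-1)
river: ρ → (-1,6,4)
ρ-cycle length = 10 (tail of 1 descent step not counted)

10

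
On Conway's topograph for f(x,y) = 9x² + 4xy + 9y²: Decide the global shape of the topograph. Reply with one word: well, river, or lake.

D = b²−4ac = 4² − 4·9·9 = -308
D < 0 ⇒ definite ⇒ every region one sign ⇒ single well

well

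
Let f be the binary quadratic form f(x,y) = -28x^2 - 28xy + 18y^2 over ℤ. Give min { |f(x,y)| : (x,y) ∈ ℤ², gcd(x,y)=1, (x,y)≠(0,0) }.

descent: ρ → (18,28,-28)  [lands on river]
river: ρ → (-28,28,18)
river: ρ → (18,44,-12)
river: ρ → (-12,52,2)
river: ρ → (2,52,-12)
river: ρ → (-12,44,18)
closes: descent 1, river 6
min |a| on river = 2

2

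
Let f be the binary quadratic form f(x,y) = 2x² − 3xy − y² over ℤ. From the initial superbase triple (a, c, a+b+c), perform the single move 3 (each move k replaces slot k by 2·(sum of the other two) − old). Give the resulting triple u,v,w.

start (2,-1,-2) = (f(1,0),f(0,1),f(1,1))
replace slot 3: 2·(2+(-1)) − (-2) = 4 → (2,-1,4)

2,-1,4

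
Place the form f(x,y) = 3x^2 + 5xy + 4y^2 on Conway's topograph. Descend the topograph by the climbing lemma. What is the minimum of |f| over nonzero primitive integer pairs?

translate: b→-1 (≡5 mod 6), so (3,5,4)→(3,-1,2)
flip: (3,-1,2)→(2,1,3)
reduced (well bottom): (2,1,3) with a≤c, −a<b≤a
well minimum = a = 2

2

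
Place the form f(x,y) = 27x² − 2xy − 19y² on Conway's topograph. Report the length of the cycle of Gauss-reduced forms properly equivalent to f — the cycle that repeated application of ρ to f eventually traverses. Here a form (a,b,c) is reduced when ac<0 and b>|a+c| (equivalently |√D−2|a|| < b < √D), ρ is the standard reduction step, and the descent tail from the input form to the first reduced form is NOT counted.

D = 2056, ⌊√D⌋ = 45
descent: ρ → (-19,40,6)  [lands on river]
river: ρ → (6,44,-5)
river: ρ → (-5,36,38)
river: ρ → (38,40,-3)
river: ρ → (-3,44,10)
river: ρ → (10,36,-19)
ρ-cycle length = 6 (tail of 1 descent step not counted)

6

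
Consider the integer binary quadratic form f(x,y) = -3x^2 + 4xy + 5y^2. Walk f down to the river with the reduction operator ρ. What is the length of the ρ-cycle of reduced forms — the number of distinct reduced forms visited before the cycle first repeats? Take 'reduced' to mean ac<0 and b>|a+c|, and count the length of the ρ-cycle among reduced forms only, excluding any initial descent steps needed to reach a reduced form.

D = 76, ⌊√D⌋ = 8
river: ρ → (5,6,-2)
river: ρ → (-2,6,5)
river: ρ → (5,4,-3)
river: ρ → (-3,8,1)
river: ρ → (1,8,-3)
river: ρ → (-3,4,5)
ρ-cycle length = 6 (tail of 0 descent steps not counted)

6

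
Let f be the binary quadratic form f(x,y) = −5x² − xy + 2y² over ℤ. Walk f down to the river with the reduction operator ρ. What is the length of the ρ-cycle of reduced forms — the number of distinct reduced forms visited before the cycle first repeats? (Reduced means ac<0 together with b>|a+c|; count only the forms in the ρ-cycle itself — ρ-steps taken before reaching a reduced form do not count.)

D = 41, ⌊√D⌋ = 6
descent: ρ → (2,5,-2)  [lands on river]
river: ρ → (-2,3,4)
river: ρ → (4,5,-1)
river: ρ → (-1,5,4)
river: ρ → (4,3,-2)
river: ρ → (-2,5,2)
river: ρ → (2,3,-4)
river: ρ → (-4,5,1)
river: ρ → (1,5,-4)
river: ρ → (-4,3,2)
ρ-cycle length = 10 (tail of 1 descent step not counted)

10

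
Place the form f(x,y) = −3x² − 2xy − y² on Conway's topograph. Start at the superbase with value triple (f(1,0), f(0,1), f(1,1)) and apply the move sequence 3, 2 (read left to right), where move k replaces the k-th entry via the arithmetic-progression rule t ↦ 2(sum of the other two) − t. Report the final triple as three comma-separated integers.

start (-3,-1,-6) = (f(1,0),f(0,1),f(1,1))
replace slot 3: 2·((-3)+(-1)) − (-6) = -2 → (-3,-1,-2)
replace slot 2: 2·((-3)+(-2)) − (-1) = -9 → (-3,-9,-2)

-3,-9,-2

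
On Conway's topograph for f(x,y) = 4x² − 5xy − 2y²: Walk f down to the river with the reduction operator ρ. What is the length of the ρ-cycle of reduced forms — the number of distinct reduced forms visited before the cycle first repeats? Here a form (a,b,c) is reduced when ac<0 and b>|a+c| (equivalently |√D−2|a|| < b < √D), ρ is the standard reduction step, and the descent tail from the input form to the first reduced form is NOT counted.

D = 57, ⌊√D⌋ = 7
descent: ρ → (-2,5,4)  [lands on river]
river: ρ → (4,3,-3)
river: ρ → (-3,3,4)
river: ρ → (4,5,-2)
river: ρ → (-2,7,1)
river: ρ → (1,7,-2)
ρ-cycle length = 6 (tail of 1 descent step not counted)

6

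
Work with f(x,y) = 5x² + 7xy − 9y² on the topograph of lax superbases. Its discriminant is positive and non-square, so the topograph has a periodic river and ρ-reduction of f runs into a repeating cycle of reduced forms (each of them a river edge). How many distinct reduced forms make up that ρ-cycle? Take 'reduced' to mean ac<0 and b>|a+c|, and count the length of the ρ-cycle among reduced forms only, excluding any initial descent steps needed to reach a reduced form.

D = 229, ⌊√D⌋ = 15
river: ρ → (-9,11,3)
river: ρ → (3,13,-5)
river: ρ → (-5,7,9)
river: ρ → (9,11,-3)
river: ρ → (-3,13,5)
river: ρ → (5,7,-9)
ρ-cycle length = 6 (tail of 0 descent steps not counted)

6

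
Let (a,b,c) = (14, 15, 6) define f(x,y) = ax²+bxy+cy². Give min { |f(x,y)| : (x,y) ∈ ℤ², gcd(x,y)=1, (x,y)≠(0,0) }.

translate: b→-13 (≡15 mod 28), so (14,15,6)→(14,-13,5)
flip: (14,-13,5)→(5,13,14)
translate: b→3 (≡13 mod 10), so (5,13,14)→(5,3,6)
reduced (well bottom): (5,3,6) with a≤c, −a<b≤a
well minimum = a = 5

5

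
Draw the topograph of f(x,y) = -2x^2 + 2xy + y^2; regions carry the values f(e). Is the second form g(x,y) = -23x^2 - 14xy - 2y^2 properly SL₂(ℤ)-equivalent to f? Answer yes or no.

D₁ = 12, D₂ = 12
river cycle of f (length 2): (1, 2, -2), (-2, 2, 1)
river cycle of g (length 2): (-2, 2, 1), (1, 2, -2)
cycles coincide ⇒ equivalent

yes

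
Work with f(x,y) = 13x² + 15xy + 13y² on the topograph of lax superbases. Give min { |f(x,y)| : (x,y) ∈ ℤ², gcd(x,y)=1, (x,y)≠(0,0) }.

translate: b→-11 (≡15 mod 26), so (13,15,13)→(13,-11,11)
flip: (13,-11,11)→(11,11,13)
reduced (well bottom): (11,11,13) with a≤c, −a<b≤a
well minimum = a = 11

11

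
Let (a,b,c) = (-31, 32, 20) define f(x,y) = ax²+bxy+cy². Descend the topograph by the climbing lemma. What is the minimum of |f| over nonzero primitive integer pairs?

river: ρ → (20,48,-15)
river: ρ → (-15,42,29)
river: ρ → (29,16,-28)
river: ρ → (-28,40,17)
river: ρ → (17,28,-40)
river: ρ → (-40,52,5)
river: ρ → (5,58,-7)
river: ρ → (-7,54,21)
river: ρ → (21,30,-31)
river: ρ → (-31,32,20)
closes: descent 0, river 10
min |a| on river = 5

5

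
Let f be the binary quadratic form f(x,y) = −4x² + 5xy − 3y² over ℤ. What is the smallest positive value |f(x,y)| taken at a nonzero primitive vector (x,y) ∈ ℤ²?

translate: b→3 (≡-5 mod 8), so (4,-5,3)→(4,3,2)
flip: (4,3,2)→(2,-3,4)
translate: b→1 (≡-3 mod 4), so (2,-3,4)→(2,1,3)
reduced (well bottom): (2,1,3) with a≤c, −a<b≤a
well minimum |f| = |-2| = 2 (negative-definite)

2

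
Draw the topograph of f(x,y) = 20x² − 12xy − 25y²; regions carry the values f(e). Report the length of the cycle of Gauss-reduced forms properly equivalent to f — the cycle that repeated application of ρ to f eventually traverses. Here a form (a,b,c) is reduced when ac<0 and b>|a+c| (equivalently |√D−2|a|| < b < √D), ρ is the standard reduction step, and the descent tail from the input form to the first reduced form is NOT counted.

D = 2144, ⌊√D⌋ = 46
descent: ρ → (-25,12,20)  [lands on river]
river: ρ → (20,28,-17)
river: ρ → (-17,40,8)
river: ρ → (8,40,-17)
river: ρ → (-17,28,20)
river: ρ → (20,12,-25)
river: ρ → (-25,38,7)
river: ρ → (7,46,-1)
river: ρ → (-1,46,7)
river: ρ → (7,38,-25)
ρ-cycle length = 10 (tail of 1 descent step not counted)

10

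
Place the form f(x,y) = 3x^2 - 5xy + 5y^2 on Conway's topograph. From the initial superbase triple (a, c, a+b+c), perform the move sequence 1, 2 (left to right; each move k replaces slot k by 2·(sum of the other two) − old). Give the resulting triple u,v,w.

start (3,5,3) = (f(1,0),f(0,1),f(1,1))
replace slot 1: 2·(5+3) − 3 = 13 → (13,5,3)
replace slot 2: 2·(13+3) − 5 = 27 → (13,27,3)

13,27,3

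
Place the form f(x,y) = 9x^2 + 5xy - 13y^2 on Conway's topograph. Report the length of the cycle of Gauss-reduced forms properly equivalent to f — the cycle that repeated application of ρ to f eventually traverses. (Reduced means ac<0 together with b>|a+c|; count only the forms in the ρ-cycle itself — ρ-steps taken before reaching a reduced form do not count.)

D = 493, ⌊√D⌋ = 22
river: ρ → (-13,21,1)
river: ρ → (1,21,-13)
river: ρ → (-13,5,9)
river: ρ → (9,13,-9)
river: ρ → (-9,5,13)
river: ρ → (13,21,-1)
river: ρ → (-1,21,13)
river: ρ → (13,5,-9)
river: ρ → (-9,13,9)
river: ρ → (9,5,-13)
ρ-cycle length = 10 (tail of 0 descent steps not counted)

10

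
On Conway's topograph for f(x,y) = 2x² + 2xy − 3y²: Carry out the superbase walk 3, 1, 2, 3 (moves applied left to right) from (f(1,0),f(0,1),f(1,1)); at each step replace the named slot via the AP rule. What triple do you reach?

start (2,-3,1) = (f(1,0),f(0,1),f(1,1))
replace slot 3: 2·(2+(-3)) − 1 = -3 → (2,-3,-3)
replace slot 1: 2·((-3)+(-3)) − 2 = -14 → (-14,-3,-3)
replace slot 2: 2·((-14)+(-3)) − (-3) = -31 → (-14,-31,-3)
replace slot 3: 2·((-14)+(-31)) − (-3) = -87 → (-14,-31,-87)

-14,-31,-87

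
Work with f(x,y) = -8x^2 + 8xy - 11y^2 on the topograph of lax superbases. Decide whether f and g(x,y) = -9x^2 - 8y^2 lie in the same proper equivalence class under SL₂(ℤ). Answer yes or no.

D₁ = -288, D₂ = -288
f is negative-definite; reduce −f:
−f: translate: b→8 (≡-8 mod 16), so (8,-8,11)→(8,8,11)
−f: reduced (well bottom): (8,8,11) with a≤c, −a<b≤a
flip sign back: reduced form of f is (-8,-8,-11)
g is negative-definite; reduce −g:
−g: flip: (9,0,8)→(8,0,9)
−g: reduced (well bottom): (8,0,9) with a≤c, −a<b≤a
flip sign back: reduced form of g is (-8,0,-9)
reduced forms (-8, -8, -11) vs (-8, 0, -9) ⇒ inequivalent

no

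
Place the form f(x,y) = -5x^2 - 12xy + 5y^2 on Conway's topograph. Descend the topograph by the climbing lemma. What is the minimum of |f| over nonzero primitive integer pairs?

descent: ρ → (5,12,-5)  [lands on river]
river: ρ → (-5,8,9)
river: ρ → (9,10,-4)
river: ρ → (-4,14,3)
river: ρ → (3,10,-12)
river: ρ → (-12,14,1)
river: ρ → (1,14,-12)
river: ρ → (-12,10,3)
river: ρ → (3,14,-4)
river: ρ → (-4,10,9)
river: ρ → (9,8,-5)
river: ρ → (-5,12,5)
river: ρ → (5,8,-9)
river: ρ → (-9,10,4)
river: ρ → (4,14,-3)
river: ρ → (-3,10,12)
river: ρ → (12,14,-1)
river: ρ → (-1,14,12)
river: ρ → (12,10,-3)
river: ρ → (-3,14,4)
river: ρ → (4,10,-9)
river: ρ → (-9,8,5)
closes: descent 1, river 22
min |a| on river = 1

1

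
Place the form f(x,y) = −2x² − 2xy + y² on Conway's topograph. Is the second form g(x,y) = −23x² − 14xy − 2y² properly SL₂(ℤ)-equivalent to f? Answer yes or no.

D₁ = 12, D₂ = 12
river cycle of f (length 2): (1, 2, -2), (-2, 2, 1)
river cycle of g (length 2): (-2, 2, 1), (1, 2, -2)
cycles coincide ⇒ equivalent

yes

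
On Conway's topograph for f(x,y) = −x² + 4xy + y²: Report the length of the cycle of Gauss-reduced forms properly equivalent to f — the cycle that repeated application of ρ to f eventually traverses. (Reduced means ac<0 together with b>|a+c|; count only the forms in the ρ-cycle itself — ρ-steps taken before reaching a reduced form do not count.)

D = 20, ⌊√D⌋ = 4
river: ρ → (1,4,-1)
river: ρ → (-1,4,1)
ρ-cycle length = 2 (tail of 0 descent steps not counted)

2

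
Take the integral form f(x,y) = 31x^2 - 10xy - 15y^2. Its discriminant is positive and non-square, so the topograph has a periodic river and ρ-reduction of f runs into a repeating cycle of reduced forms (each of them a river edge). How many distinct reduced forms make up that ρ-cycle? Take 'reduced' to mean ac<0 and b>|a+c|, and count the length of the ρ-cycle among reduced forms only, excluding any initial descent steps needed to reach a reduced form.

D = 1960, ⌊√D⌋ = 44
descent: ρ → (-15,40,6)  [lands on river]
river: ρ → (6,44,-1)
river: ρ → (-1,44,6)
river: ρ → (6,40,-15)
river: ρ → (-15,20,26)
river: ρ → (26,32,-9)
river: ρ → (-9,40,10)
river: ρ → (10,40,-9)
river: ρ → (-9,32,26)
river: ρ → (26,20,-15)
ρ-cycle length = 10 (tail of 1 descent step not counted)

10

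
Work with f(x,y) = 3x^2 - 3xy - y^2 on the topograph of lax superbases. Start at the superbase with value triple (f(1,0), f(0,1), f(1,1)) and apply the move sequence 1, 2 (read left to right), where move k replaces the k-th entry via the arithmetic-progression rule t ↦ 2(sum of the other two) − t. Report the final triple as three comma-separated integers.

start (3,-1,-1) = (f(1,0),f(0,1),f(1,1))
replace slot 1: 2·((-1)+(-1)) − 3 = -7 → (-7,-1,-1)
replace slot 2: 2·((-7)+(-1)) − (-1) = -15 → (-7,-15,-1)

-7,-15,-1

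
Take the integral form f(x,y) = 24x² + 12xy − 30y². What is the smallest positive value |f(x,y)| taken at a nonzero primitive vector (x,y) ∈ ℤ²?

river: ρ → (-30,48,6)
river: ρ → (6,48,-30)
river: ρ → (-30,12,24)
river: ρ → (24,36,-18)
river: ρ → (-18,36,24)
river: ρ → (24,12,-30)
closes: descent 0, river 6
min |a| on river = 6

6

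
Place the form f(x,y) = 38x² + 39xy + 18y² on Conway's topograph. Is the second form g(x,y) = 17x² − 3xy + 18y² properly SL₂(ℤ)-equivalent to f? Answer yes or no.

D₁ = -1215, D₂ = -1215
f: translate: b→-37 (≡39 mod 76), so (38,39,18)→(38,-37,17)
f: flip: (38,-37,17)→(17,37,38)
f: translate: b→3 (≡37 mod 34), so (17,37,38)→(17,3,18)
f: reduced (well bottom): (17,3,18) with a≤c, −a<b≤a
g: reduced (well bottom): (17,-3,18) with a≤c, −a<b≤a
reduced forms (17, 3, 18) vs (17, -3, 18) ⇒ inequivalent

no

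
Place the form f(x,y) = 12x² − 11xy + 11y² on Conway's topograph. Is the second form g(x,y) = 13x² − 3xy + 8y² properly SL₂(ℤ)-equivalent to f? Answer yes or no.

D₁ = -407, D₂ = -407
f: flip: (12,-11,11)→(11,11,12)
f: reduced (well bottom): (11,11,12) with a≤c, −a<b≤a
g: flip: (13,-3,8)→(8,3,13)
g: reduced (well bottom): (8,3,13) with a≤c, −a<b≤a
reduced forms (11, 11, 12) vs (8, 3, 13) ⇒ inequivalent

no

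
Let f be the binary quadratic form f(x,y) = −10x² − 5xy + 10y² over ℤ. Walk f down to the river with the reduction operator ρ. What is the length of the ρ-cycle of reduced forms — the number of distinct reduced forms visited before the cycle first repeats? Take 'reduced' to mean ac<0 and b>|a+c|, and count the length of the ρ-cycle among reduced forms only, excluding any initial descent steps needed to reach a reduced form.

D = 425, ⌊√D⌋ = 20
descent: ρ → (10,5,-10)  [lands on river]
river: ρ → (-10,15,5)
river: ρ → (5,15,-10)
river: ρ → (-10,5,10)
river: ρ → (10,15,-5)
river: ρ → (-5,15,10)
ρ-cycle length = 6 (tail of 1 descent step not counted)

6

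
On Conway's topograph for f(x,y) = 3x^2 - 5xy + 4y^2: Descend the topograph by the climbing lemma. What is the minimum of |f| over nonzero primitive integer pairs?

translate: b→1 (≡-5 mod 6), so (3,-5,4)→(3,1,2)
flip: (3,1,2)→(2,-1,3)
reduced (well bottom): (2,-1,3) with a≤c, −a<b≤a
well minimum = a = 2

2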